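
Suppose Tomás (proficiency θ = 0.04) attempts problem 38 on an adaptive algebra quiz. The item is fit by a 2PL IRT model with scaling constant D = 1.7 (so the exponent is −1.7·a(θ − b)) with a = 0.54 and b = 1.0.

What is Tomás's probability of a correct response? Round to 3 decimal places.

P(θ) = 1 / (1 + exp(−D·a(θ − b)))
Exponent: 1.7 × 0.54 × (0.04 − 1.0) = -0.8813
1/(1 + e^{0.8813}) = 0.2929
P = 0.2929

0.293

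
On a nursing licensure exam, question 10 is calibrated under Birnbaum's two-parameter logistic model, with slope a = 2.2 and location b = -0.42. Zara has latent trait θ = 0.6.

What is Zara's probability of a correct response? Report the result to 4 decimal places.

0.9041

P(θ) = 1 / (1 + exp(−a(θ − b)))
Exponent: 2.2 × (0.6 − (-0.42)) = 2.2440
1/(1 + e^{-2.2440}) = 0.9041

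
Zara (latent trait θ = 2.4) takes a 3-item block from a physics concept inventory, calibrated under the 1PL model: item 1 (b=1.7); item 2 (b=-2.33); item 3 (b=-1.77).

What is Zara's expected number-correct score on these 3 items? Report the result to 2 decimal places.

2.64

P(θ) = 1 / (1 + exp(−(θ − b)))
P_1 = 1/(1+e^{-0.7000}) = 0.6682
P_2 = 1/(1+e^{-4.7300}) = 0.9913
P_3 = 1/(1+e^{-4.1700}) = 0.9848
E[score] = 0.6682 + 0.9913 + 0.9848 = 2.6442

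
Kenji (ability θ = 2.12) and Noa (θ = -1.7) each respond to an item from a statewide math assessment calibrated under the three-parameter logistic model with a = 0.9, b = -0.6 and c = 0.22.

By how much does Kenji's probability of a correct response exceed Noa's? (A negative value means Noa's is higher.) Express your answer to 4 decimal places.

P(θ) = c + (1 − c) · 1 / (1 + exp(−a(θ − b)))
P(Kenji) = 0.9379  [exponent 2.4480]
P(Noa) = 0.4313  [exponent -0.9900]
Difference = 0.9379 − 0.4313 = 0.5066

0.5066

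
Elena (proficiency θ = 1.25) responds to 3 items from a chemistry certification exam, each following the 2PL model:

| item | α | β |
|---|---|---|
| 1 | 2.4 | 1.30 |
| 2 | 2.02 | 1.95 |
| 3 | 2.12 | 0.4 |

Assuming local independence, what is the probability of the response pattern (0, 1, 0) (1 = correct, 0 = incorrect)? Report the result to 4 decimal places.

P(θ) = 1 / (1 + exp(−α(θ − β)))
P_1 = 1/(1+e^{0.1200}) = 0.4700
P_2 = 1/(1+e^{1.4140}) = 0.1956
P_3 = 1/(1+e^{-1.8020}) = 0.8584
L = (1−P_1) × P_2 × (1−P_3) = 0.5300 × 0.1956 × 0.1416 = 0.01468

0.0147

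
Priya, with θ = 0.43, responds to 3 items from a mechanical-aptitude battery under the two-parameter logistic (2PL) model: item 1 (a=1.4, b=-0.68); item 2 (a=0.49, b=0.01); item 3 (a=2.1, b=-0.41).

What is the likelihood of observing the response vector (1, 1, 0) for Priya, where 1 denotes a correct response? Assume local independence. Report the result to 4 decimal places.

P(θ) = 1 / (1 + exp(−a(θ − b)))
P_1 = 1/(1+e^{-1.5540}) = 0.8255
P_2 = 1/(1+e^{-0.2058}) = 0.5513
P_3 = 1/(1+e^{-1.7640}) = 0.8537
L = P_1 × P_2 × (1−P_3) = 0.8255 × 0.5513 × 0.1463 = 0.06657

0.0666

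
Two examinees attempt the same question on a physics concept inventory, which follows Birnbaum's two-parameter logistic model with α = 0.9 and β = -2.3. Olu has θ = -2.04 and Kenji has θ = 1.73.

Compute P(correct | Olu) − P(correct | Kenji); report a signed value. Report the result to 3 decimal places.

-0.416

P(θ) = 1 / (1 + exp(−α(θ − β)))
P(Olu) = 0.5582  [exponent 0.2340]
P(Kenji) = 0.9741  [exponent 3.6270]
Difference = 0.5582 − 0.9741 = -0.4159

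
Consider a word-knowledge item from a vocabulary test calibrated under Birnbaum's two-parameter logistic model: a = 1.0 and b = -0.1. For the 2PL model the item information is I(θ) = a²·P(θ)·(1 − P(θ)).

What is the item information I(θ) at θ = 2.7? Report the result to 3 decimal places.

0.054

P = 1/(1+e^{-2.8000}) = 0.9427
P(1−P) = 0.9427 × 0.0573 = 0.0540
I = a² × P(1−P) = 1.0² × 0.0540 = 0.05404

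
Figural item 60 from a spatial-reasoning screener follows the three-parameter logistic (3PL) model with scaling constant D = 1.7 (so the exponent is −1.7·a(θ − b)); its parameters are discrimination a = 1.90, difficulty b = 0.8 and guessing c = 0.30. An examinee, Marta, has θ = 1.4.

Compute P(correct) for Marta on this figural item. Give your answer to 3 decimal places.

P(θ) = c + (1 − c) · 1 / (1 + exp(−D·a(θ − b)))
Exponent: 1.7 × 1.90 × (1.4 − 0.8) = 1.9380
1/(1 + e^{-1.9380}) = 0.8741
P = 0.30 + 0.70 × 0.8741 = 0.9119

0.912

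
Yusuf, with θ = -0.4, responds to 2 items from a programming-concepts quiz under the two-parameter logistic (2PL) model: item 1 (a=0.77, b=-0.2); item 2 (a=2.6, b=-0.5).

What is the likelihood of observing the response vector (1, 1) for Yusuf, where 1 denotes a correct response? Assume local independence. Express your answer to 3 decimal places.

0.261

P(θ) = 1 / (1 + exp(−a(θ − b)))
P_1 = 1/(1+e^{0.1540}) = 0.4616
P_2 = 1/(1+e^{-0.2600}) = 0.5646
L = P_1 × P_2 = 0.4616 × 0.5646 = 0.26062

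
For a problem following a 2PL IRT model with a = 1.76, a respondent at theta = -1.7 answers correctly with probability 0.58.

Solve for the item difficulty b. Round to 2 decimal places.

-1.88

P(theta) = 1 / (1 + exp(−a(theta − b)))
logit(0.58) = ln(0.58/0.42) = 0.3228
b = theta − logit/(a) = -1.7 − 0.3228/1.7600 = -1.8834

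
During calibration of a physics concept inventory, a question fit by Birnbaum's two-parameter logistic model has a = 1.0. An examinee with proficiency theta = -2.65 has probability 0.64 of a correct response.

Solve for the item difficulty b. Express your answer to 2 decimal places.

P(theta) = 1 / (1 + exp(−a(theta − b)))
logit(0.64) = ln(0.64/0.36) = 0.5754
b = theta − logit/(a) = -2.65 − 0.5754/1.0000 = -3.2254

-3.23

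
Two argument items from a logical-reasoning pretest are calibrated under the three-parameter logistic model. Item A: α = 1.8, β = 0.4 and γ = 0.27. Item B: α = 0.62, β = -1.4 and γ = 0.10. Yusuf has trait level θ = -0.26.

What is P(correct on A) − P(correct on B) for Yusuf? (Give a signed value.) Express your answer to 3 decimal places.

P(θ) = γ + (1 − γ) · 1 / (1 + exp(−α(θ − β)))
P_A = 0.4405
P_B = 0.7027
P_A − P_B = -0.2622

-0.262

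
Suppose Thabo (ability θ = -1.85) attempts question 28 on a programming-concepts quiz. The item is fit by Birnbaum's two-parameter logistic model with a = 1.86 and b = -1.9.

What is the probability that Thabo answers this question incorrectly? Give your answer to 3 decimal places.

P(θ) = 1 / (1 + exp(−a(θ − b)))
Exponent: 1.86 × (-1.85 − (-1.9)) = 0.0930
1/(1 + e^{-0.0930}) = 0.5232
P(incorrect) = 1 − 0.5232 = 0.4768

0.477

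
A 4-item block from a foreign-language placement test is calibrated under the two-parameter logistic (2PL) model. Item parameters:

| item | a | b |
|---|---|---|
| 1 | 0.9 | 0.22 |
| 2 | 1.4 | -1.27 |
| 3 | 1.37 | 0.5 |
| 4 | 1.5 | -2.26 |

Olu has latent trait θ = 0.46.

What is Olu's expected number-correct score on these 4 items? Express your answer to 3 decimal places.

P(θ) = 1 / (1 + exp(−a(θ − b)))
P_1 = 1/(1+e^{-0.2160}) = 0.5538
P_2 = 1/(1+e^{-2.4220}) = 0.9185
P_3 = 1/(1+e^{0.0548}) = 0.4863
P_4 = 1/(1+e^{-4.0800}) = 0.9834
E[score] = 0.5538 + 0.9185 + 0.4863 + 0.9834 = 2.9420

2.942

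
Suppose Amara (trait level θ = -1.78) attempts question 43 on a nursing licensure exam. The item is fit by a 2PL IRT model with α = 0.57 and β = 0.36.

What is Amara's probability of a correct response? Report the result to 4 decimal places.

0.2280

P(θ) = 1 / (1 + exp(−α(θ − β)))
Exponent: 0.57 × (-1.78 − 0.36) = -1.2198
1/(1 + e^{1.2198}) = 0.2280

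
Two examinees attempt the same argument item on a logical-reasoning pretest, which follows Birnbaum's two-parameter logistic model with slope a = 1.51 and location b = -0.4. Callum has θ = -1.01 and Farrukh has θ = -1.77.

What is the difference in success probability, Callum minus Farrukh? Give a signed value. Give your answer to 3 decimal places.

0.173

P(θ) = 1 / (1 + exp(−a(θ − b)))
P(Callum) = 0.2847  [exponent -0.9211]
P(Farrukh) = 0.1122  [exponent -2.0687]
Difference = 0.2847 − 0.1122 = 0.1726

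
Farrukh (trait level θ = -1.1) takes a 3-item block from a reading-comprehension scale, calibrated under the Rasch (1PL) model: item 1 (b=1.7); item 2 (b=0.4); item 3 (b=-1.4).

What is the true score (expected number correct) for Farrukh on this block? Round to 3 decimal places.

P(θ) = 1 / (1 + exp(−(θ − b)))
P_1 = 1/(1+e^{2.8000}) = 0.0573
P_2 = 1/(1+e^{1.5000}) = 0.1824
P_3 = 1/(1+e^{-0.3000}) = 0.5744
E[score] = 0.0573 + 0.1824 + 0.5744 = 0.8142

0.814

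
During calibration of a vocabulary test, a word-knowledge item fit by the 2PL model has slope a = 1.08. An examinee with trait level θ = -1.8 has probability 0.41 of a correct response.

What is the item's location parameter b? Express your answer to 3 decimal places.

-1.463

P(θ) = 1 / (1 + exp(−a(θ − b)))
logit(0.41) = ln(0.41/0.59) = -0.3640
b = θ − logit/(a) = -1.8 − (-0.3640)/1.0800 = -1.4630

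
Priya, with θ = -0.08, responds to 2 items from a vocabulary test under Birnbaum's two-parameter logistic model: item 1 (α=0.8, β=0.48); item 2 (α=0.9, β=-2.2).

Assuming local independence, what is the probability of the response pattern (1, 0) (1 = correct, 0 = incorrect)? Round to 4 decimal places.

0.0504

P(θ) = 1 / (1 + exp(−α(θ − β)))
P_1 = 1/(1+e^{0.4480}) = 0.3898
P_2 = 1/(1+e^{-1.9080}) = 0.8708
L = P_1 × (1−P_2) = 0.3898 × 0.1292 = 0.05037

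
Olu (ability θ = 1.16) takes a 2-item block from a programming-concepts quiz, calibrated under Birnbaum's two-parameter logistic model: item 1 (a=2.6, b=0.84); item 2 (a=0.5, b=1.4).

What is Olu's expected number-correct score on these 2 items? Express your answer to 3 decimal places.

1.167

P(θ) = 1 / (1 + exp(−a(θ − b)))
P_1 = 1/(1+e^{-0.8320}) = 0.6968
P_2 = 1/(1+e^{0.1200}) = 0.4700
E[score] = 0.6968 + 0.4700 = 1.1668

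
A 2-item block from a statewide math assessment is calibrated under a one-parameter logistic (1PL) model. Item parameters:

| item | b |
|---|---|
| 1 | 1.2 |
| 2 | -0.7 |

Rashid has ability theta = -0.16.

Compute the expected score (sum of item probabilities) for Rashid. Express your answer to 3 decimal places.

P(theta) = 1 / (1 + exp(−(theta − b)))
P_1 = 1/(1+e^{1.3600}) = 0.2042
P_2 = 1/(1+e^{-0.5400}) = 0.6318
E[score] = 0.2042 + 0.6318 = 0.8361

0.836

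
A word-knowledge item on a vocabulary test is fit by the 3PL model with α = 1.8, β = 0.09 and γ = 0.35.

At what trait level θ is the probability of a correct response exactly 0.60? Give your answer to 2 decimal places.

P(θ) = γ + (1 − γ) · 1 / (1 + exp(−α(θ − β)))
Remove guessing floor: (0.60 − 0.35)/(1 − 0.35) = 0.3846
logit = ln(0.3846/0.6154) = -0.4700
θ = β + logit/(α) = 0.09 + (-0.4700)/1.8000 = -0.1711

-0.17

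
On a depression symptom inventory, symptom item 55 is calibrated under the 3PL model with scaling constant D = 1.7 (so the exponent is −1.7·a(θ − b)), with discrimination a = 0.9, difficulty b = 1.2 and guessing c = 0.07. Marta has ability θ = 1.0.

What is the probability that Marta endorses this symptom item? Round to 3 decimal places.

0.464

P(θ) = c + (1 − c) · 1 / (1 + exp(−D·a(θ − b)))
Exponent: 1.7 × 0.9 × (1.0 − 1.2) = -0.3060
1/(1 + e^{0.3060}) = 0.4241
P = 0.07 + 0.93 × 0.4241 = 0.4644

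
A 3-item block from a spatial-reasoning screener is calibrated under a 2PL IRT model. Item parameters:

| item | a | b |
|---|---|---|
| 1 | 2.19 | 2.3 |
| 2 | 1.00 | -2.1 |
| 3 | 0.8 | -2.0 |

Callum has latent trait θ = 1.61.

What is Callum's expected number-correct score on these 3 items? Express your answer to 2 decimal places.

P(θ) = 1 / (1 + exp(−a(θ − b)))
P_1 = 1/(1+e^{1.5111}) = 0.1808
P_2 = 1/(1+e^{-3.7100}) = 0.9761
P_3 = 1/(1+e^{-2.8880}) = 0.9473
E[score] = 0.1808 + 0.9761 + 0.9473 = 2.1041

2.10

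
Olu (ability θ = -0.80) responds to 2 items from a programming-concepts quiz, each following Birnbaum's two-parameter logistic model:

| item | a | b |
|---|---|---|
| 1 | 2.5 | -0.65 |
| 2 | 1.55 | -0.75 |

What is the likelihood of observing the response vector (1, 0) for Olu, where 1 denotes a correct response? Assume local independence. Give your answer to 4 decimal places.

0.2116

P(θ) = 1 / (1 + exp(−a(θ − b)))
P_1 = 1/(1+e^{0.3750}) = 0.4073
P_2 = 1/(1+e^{0.0775}) = 0.4806
L = P_1 × (1−P_2) = 0.4073 × 0.5194 = 0.21155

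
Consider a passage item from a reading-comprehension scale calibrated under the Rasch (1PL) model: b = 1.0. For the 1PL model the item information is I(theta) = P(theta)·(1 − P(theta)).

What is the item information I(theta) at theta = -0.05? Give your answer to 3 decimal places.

P = 1/(1+e^{1.0500}) = 0.2592
P(1−P) = 0.2592 × 0.7408 = 0.1920
I = P(1−P) = 0.19203

0.192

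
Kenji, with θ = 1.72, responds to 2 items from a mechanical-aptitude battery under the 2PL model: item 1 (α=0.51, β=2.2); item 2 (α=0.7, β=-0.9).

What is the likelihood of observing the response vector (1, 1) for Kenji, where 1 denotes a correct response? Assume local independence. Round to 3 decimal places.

0.379

P(θ) = 1 / (1 + exp(−α(θ − β)))
P_1 = 1/(1+e^{0.2448}) = 0.4391
P_2 = 1/(1+e^{-1.8340}) = 0.8622
L = P_1 × P_2 = 0.4391 × 0.8622 = 0.37861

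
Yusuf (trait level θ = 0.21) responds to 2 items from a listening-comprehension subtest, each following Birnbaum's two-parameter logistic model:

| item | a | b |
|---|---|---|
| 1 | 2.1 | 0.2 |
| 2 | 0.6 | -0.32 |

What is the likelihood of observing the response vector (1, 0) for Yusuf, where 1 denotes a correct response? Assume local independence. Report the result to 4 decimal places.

P(θ) = 1 / (1 + exp(−a(θ − b)))
P_1 = 1/(1+e^{-0.0210}) = 0.5052
P_2 = 1/(1+e^{-0.3180}) = 0.5788
L = P_1 × (1−P_2) = 0.5052 × 0.4212 = 0.21279

0.2128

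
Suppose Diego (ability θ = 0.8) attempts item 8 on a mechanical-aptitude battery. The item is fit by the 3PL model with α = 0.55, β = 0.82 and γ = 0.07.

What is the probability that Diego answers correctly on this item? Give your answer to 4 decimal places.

P(θ) = γ + (1 − γ) · 1 / (1 + exp(−α(θ − β)))
Exponent: 0.55 × (0.8 − 0.82) = -0.0110
1/(1 + e^{0.0110}) = 0.4973
P = 0.07 + 0.93 × 0.4973 = 0.5324

0.5324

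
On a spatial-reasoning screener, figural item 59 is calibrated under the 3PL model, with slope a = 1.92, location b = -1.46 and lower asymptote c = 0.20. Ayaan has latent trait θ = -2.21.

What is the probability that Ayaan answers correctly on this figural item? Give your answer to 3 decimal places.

0.353

P(θ) = c + (1 − c) · 1 / (1 + exp(−a(θ − b)))
Exponent: 1.92 × (-2.21 − (-1.46)) = -1.4400
1/(1 + e^{1.4400}) = 0.1915
P = 0.20 + 0.80 × 0.1915 = 0.3532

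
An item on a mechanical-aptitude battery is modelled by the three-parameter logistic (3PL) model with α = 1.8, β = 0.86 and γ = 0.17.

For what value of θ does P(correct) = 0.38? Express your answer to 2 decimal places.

0.26

P(θ) = γ + (1 − γ) · 1 / (1 + exp(−α(θ − β)))
Remove guessing floor: (0.38 − 0.17)/(1 − 0.17) = 0.2530
logit = ln(0.2530/0.7470) = -1.0826
θ = β + logit/(α) = 0.86 + (-1.0826)/1.8000 = 0.2585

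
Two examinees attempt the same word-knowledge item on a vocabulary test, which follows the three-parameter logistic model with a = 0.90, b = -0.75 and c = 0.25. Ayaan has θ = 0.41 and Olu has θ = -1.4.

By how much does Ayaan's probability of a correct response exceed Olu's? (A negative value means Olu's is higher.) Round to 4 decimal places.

P(θ) = c + (1 − c) · 1 / (1 + exp(−a(θ − b)))
P(Ayaan) = 0.8047  [exponent 1.0440]
P(Olu) = 0.5183  [exponent -0.5850]
Difference = 0.8047 − 0.5183 = 0.2864

0.2864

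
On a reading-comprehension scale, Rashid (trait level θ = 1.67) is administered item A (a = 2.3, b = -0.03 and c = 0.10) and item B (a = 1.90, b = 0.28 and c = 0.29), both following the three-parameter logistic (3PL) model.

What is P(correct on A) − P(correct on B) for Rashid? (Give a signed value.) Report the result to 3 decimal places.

P(θ) = c + (1 − c) · 1 / (1 + exp(−a(θ − b)))
P_A = 0.9823
P_B = 0.9528
P_A − P_B = 0.0296

0.030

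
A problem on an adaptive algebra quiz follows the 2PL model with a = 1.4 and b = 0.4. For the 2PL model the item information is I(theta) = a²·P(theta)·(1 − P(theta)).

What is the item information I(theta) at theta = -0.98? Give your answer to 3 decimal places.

P = 1/(1+e^{1.9320}) = 0.1265
P(1−P) = 0.1265 × 0.8735 = 0.1105
I = a² × P(1−P) = 1.4² × 0.1105 = 0.21662

0.217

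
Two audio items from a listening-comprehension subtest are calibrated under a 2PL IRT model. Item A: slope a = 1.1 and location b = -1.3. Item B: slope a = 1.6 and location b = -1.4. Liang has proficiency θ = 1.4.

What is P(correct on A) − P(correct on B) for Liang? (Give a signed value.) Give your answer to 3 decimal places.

-0.038

P(θ) = 1 / (1 + exp(−a(θ − b)))
P_A = 0.9512
P_B = 0.9888
P_A − P_B = -0.0376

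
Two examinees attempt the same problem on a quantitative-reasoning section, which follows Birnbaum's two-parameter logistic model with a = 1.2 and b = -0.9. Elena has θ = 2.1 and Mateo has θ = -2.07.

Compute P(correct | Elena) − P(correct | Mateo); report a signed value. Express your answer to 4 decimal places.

0.7762

P(θ) = 1 / (1 + exp(−a(θ − b)))
P(Elena) = 0.9734  [exponent 3.6000]
P(Mateo) = 0.1972  [exponent -1.4040]
Difference = 0.9734 − 0.1972 = 0.7762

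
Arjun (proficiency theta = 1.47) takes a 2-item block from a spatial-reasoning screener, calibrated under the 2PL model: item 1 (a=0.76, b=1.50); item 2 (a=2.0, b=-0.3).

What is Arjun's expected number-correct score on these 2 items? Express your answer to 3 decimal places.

1.466

P(theta) = 1 / (1 + exp(−a(theta − b)))
P_1 = 1/(1+e^{0.0228}) = 0.4943
P_2 = 1/(1+e^{-3.5400}) = 0.9718
E[score] = 0.4943 + 0.9718 = 1.4661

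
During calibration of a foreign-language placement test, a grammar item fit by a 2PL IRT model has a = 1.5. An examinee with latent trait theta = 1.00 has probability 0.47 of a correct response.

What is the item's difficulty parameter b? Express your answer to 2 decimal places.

P(theta) = 1 / (1 + exp(−a(theta − b)))
logit(0.47) = ln(0.47/0.53) = -0.1201
b = theta − logit/(a) = 1.00 − (-0.1201)/1.5000 = 1.0801

1.08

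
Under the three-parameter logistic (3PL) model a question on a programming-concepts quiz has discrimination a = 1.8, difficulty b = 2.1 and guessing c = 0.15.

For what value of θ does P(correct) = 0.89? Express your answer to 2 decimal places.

3.16

P(θ) = c + (1 − c) · 1 / (1 + exp(−a(θ − b)))
Remove guessing floor: (0.89 − 0.15)/(1 − 0.15) = 0.8706
logit = ln(0.8706/0.1294) = 1.9062
θ = b + logit/(a) = 2.1 + 1.9062/1.8000 = 3.1590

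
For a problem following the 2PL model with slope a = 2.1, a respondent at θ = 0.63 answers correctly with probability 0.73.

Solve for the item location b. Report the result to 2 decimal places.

0.16

P(θ) = 1 / (1 + exp(−a(θ − b)))
logit(0.73) = ln(0.73/0.27) = 0.9946
b = θ − logit/(a) = 0.63 − 0.9946/2.1000 = 0.1564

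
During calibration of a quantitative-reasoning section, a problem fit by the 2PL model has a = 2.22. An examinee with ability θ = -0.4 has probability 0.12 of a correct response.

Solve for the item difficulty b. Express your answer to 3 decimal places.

P(θ) = 1 / (1 + exp(−a(θ − b)))
logit(0.12) = ln(0.12/0.88) = -1.9924
b = θ − logit/(a) = -0.4 − (-1.9924)/2.2200 = 0.4975

0.497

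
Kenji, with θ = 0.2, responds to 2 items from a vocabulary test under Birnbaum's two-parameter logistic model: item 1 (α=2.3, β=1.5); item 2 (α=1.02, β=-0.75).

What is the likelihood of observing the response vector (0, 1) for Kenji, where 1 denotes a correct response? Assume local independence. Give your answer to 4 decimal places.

0.6902

P(θ) = 1 / (1 + exp(−α(θ − β)))
P_1 = 1/(1+e^{2.9900}) = 0.0479
P_2 = 1/(1+e^{-0.9690}) = 0.7249
L = (1−P_1) × P_2 = 0.9521 × 0.7249 = 0.69021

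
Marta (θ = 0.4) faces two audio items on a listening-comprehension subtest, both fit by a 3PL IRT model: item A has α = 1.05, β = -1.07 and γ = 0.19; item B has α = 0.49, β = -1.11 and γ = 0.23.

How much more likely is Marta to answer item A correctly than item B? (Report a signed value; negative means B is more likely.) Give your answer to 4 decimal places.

0.1061

P(θ) = γ + (1 − γ) · 1 / (1 + exp(−α(θ − β)))
P_A = 0.8574
P_B = 0.7513
P_A − P_B = 0.1061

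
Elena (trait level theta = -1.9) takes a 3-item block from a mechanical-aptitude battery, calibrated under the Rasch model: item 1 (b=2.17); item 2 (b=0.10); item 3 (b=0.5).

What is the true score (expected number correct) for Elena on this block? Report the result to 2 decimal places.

0.22

P(theta) = 1 / (1 + exp(−(theta − b)))
P_1 = 1/(1+e^{4.0700}) = 0.0168
P_2 = 1/(1+e^{2.0000}) = 0.1192
P_3 = 1/(1+e^{2.4000}) = 0.0832
E[score] = 0.0168 + 0.1192 + 0.0832 = 0.2192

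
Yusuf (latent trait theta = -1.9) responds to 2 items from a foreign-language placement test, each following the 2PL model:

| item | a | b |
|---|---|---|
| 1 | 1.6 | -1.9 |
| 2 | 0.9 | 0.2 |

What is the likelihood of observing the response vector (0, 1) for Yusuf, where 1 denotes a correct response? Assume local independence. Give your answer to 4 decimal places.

0.0656

P(theta) = 1 / (1 + exp(−a(theta − b)))
P_1 = 1/(1+e^{0.0000}) = 0.5000
P_2 = 1/(1+e^{1.8900}) = 0.1312
L = (1−P_1) × P_2 = 0.5000 × 0.1312 = 0.06562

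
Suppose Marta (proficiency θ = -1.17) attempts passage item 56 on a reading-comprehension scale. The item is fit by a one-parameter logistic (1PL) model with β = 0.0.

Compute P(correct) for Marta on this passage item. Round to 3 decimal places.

0.237

P(θ) = 1 / (1 + exp(−(θ − β)))
Exponent: (-1.17 − 0.0) = -1.1700
1/(1 + e^{1.1700}) = 0.2369
P = 0.2369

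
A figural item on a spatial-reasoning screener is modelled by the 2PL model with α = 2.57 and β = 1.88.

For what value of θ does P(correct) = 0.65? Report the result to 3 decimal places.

P(θ) = 1 / (1 + exp(−α(θ − β)))
logit = ln(0.6500/0.3500) = 0.6190
θ = β + logit/(α) = 1.88 + 0.6190/2.5700 = 2.1209

2.121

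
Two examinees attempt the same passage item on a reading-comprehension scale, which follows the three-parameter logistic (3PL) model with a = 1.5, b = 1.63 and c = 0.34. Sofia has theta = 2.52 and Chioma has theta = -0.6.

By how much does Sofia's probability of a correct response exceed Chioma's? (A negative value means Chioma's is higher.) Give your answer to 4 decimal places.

P(theta) = c + (1 − c) · 1 / (1 + exp(−a(theta − b)))
P(Sofia) = 0.8625  [exponent 1.3350]
P(Chioma) = 0.3625  [exponent -3.3450]
Difference = 0.8625 − 0.3625 = 0.5000

0.5000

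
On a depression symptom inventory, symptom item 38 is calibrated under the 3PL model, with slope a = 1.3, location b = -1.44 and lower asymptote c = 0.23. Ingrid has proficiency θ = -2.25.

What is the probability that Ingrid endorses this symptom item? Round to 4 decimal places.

0.4292

P(θ) = c + (1 − c) · 1 / (1 + exp(−a(θ − b)))
Exponent: 1.3 × (-2.25 − (-1.44)) = -1.0530
1/(1 + e^{1.0530}) = 0.2586
P = 0.23 + 0.77 × 0.2586 = 0.4292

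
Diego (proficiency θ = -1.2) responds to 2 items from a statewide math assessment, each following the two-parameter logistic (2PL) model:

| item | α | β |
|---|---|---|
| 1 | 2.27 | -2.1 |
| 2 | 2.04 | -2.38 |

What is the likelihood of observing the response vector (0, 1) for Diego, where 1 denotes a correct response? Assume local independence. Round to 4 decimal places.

P(θ) = 1 / (1 + exp(−α(θ − β)))
P_1 = 1/(1+e^{-2.0430}) = 0.8852
P_2 = 1/(1+e^{-2.4072}) = 0.9174
L = (1−P_1) × P_2 = 0.1148 × 0.9174 = 0.10528

0.1053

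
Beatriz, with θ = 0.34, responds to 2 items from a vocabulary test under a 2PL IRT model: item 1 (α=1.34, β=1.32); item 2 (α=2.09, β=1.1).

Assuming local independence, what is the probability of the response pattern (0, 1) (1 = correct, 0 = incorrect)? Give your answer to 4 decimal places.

P(θ) = 1 / (1 + exp(−α(θ − β)))
P_1 = 1/(1+e^{1.3132}) = 0.2120
P_2 = 1/(1+e^{1.5884}) = 0.1696
L = (1−P_1) × P_2 = 0.7880 × 0.1696 = 0.13366

0.1337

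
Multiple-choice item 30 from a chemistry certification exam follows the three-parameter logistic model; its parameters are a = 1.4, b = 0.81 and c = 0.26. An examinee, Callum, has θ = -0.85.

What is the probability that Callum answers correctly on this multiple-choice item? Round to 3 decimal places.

0.326

P(θ) = c + (1 − c) · 1 / (1 + exp(−a(θ − b)))
Exponent: 1.4 × (-0.85 − 0.81) = -2.3240
1/(1 + e^{2.3240}) = 0.0892
P = 0.26 + 0.74 × 0.0892 = 0.3260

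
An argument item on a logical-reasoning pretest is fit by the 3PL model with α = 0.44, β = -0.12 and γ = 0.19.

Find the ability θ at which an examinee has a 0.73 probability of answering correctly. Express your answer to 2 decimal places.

P(θ) = γ + (1 − γ) · 1 / (1 + exp(−α(θ − β)))
Remove guessing floor: (0.73 − 0.19)/(1 − 0.19) = 0.6667
logit = ln(0.6667/0.3333) = 0.6931
θ = β + logit/(α) = -0.12 + 0.6931/0.4400 = 1.4553

1.46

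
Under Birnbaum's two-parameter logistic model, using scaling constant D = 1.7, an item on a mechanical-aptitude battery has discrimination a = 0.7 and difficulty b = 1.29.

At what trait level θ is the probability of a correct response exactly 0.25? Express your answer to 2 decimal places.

P(θ) = 1 / (1 + exp(−D·a(θ − b)))
logit = ln(0.2500/0.7500) = -1.0986
θ = b + logit/(1.7·a) = 1.29 + (-1.0986)/1.1900 = 0.3668

0.37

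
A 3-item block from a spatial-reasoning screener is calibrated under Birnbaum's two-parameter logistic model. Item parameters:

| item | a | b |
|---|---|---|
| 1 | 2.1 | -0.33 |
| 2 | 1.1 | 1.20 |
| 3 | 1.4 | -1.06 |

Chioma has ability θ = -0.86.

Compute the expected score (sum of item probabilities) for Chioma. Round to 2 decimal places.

0.91

P(θ) = 1 / (1 + exp(−a(θ − b)))
P_1 = 1/(1+e^{1.1130}) = 0.2473
P_2 = 1/(1+e^{2.2660}) = 0.0940
P_3 = 1/(1+e^{-0.2800}) = 0.5695
E[score] = 0.2473 + 0.0940 + 0.5695 = 0.9108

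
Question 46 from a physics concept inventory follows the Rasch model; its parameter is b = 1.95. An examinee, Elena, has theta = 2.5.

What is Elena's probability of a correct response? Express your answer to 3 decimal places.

0.634

P(theta) = 1 / (1 + exp(−(theta − b)))
Exponent: (2.5 − 1.95) = 0.5500
1/(1 + e^{-0.5500}) = 0.6341
P = 0.6341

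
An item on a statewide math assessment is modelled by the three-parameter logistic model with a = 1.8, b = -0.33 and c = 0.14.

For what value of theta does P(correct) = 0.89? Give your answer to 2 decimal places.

0.74

P(theta) = c + (1 − c) · 1 / (1 + exp(−a(theta − b)))
Remove guessing floor: (0.89 − 0.14)/(1 − 0.14) = 0.8721
logit = ln(0.8721/0.1279) = 1.9196
theta = b + logit/(a) = -0.33 + 1.9196/1.8000 = 0.7364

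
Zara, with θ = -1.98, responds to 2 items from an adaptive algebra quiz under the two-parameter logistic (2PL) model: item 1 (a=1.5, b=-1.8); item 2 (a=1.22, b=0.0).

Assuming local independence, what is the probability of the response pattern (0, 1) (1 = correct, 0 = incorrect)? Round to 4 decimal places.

P(θ) = 1 / (1 + exp(−a(θ − b)))
P_1 = 1/(1+e^{0.2700}) = 0.4329
P_2 = 1/(1+e^{2.4156}) = 0.0820
L = (1−P_1) × P_2 = 0.5671 × 0.0820 = 0.04650

0.0465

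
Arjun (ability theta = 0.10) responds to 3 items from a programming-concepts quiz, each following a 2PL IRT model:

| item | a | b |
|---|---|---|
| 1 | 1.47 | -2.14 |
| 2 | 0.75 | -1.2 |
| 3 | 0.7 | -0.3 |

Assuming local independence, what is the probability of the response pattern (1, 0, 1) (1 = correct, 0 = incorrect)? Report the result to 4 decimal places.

P(theta) = 1 / (1 + exp(−a(theta − b)))
P_1 = 1/(1+e^{-3.2928}) = 0.9642
P_2 = 1/(1+e^{-0.9750}) = 0.7261
P_3 = 1/(1+e^{-0.2800}) = 0.5695
L = P_1 × (1−P_2) × P_3 = 0.9642 × 0.2739 × 0.5695 = 0.15040

0.1504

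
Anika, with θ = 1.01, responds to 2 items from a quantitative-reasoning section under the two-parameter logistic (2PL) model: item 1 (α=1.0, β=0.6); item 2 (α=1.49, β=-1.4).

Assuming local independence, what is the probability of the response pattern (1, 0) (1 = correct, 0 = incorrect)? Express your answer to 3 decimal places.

P(θ) = 1 / (1 + exp(−α(θ − β)))
P_1 = 1/(1+e^{-0.4100}) = 0.6011
P_2 = 1/(1+e^{-3.5909}) = 0.9732
L = P_1 × (1−P_2) = 0.6011 × 0.0268 = 0.01613

0.016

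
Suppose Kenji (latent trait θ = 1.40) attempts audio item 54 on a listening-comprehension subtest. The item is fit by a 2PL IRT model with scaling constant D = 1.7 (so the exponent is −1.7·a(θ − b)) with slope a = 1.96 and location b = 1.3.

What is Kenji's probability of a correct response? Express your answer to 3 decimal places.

P(θ) = 1 / (1 + exp(−D·a(θ − b)))
Exponent: 1.7 × 1.96 × (1.40 − 1.3) = 0.3332
1/(1 + e^{-0.3332}) = 0.5825
P = 0.5825

0.583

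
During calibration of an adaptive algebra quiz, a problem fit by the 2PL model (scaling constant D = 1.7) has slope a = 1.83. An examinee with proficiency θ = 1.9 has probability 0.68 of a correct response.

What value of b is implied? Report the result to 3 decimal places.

P(θ) = 1 / (1 + exp(−D·a(θ − b)))
logit(0.68) = ln(0.68/0.32) = 0.7538
b = θ − logit/(1.7·a) = 1.9 − 0.7538/3.1110 = 1.6577

1.658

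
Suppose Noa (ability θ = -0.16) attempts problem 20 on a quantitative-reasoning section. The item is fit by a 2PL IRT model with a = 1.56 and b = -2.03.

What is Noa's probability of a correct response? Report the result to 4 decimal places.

P(θ) = 1 / (1 + exp(−a(θ − b)))
Exponent: 1.56 × (-0.16 − (-2.03)) = 2.9172
1/(1 + e^{-2.9172}) = 0.9487

0.9487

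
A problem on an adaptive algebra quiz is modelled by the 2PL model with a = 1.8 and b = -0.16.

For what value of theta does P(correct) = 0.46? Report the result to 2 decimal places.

P(theta) = 1 / (1 + exp(−a(theta − b)))
logit = ln(0.4600/0.5400) = -0.1603
theta = b + logit/(a) = -0.16 + (-0.1603)/1.8000 = -0.2491

-0.25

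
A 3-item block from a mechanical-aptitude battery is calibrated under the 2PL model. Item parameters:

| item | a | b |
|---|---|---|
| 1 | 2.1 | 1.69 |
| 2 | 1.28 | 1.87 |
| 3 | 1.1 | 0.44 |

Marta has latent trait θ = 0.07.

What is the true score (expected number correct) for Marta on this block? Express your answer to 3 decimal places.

P(θ) = 1 / (1 + exp(−a(θ − b)))
P_1 = 1/(1+e^{3.4020}) = 0.0322
P_2 = 1/(1+e^{2.3040}) = 0.0908
P_3 = 1/(1+e^{0.4070}) = 0.3996
E[score] = 0.0322 + 0.0908 + 0.3996 = 0.5227

0.523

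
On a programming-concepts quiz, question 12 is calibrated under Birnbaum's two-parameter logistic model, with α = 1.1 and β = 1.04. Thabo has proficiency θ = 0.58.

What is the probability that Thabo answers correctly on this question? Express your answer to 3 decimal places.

0.376

P(θ) = 1 / (1 + exp(−α(θ − β)))
Exponent: 1.1 × (0.58 − 1.04) = -0.5060
1/(1 + e^{0.5060}) = 0.3761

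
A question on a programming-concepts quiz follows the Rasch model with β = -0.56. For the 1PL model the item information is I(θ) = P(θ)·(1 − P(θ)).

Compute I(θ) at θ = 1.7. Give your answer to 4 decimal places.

P = 1/(1+e^{-2.2600}) = 0.9055
P(1−P) = 0.9055 × 0.0945 = 0.0856
I = P(1−P) = 0.08556

0.0856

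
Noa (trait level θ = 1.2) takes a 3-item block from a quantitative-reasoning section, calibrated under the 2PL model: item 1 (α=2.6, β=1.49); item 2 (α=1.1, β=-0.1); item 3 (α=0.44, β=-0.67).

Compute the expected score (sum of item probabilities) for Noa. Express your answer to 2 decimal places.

1.82

P(θ) = 1 / (1 + exp(−α(θ − β)))
P_1 = 1/(1+e^{0.7540}) = 0.3200
P_2 = 1/(1+e^{-1.4300}) = 0.8069
P_3 = 1/(1+e^{-0.8228}) = 0.6948
E[score] = 0.3200 + 0.8069 + 0.6948 = 1.8217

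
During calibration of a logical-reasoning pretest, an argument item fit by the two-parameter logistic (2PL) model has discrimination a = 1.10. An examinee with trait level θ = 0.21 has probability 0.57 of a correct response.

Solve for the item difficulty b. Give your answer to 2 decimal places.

P(θ) = 1 / (1 + exp(−a(θ − b)))
logit(0.57) = ln(0.57/0.43) = 0.2819
b = θ − logit/(a) = 0.21 − 0.2819/1.1000 = -0.0462

-0.05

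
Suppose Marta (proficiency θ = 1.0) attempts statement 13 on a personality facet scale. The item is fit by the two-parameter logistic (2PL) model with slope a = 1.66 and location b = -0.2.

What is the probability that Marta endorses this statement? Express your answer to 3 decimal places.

P(θ) = 1 / (1 + exp(−a(θ − b)))
Exponent: 1.66 × (1.0 − (-0.2)) = 1.9920
1/(1 + e^{-1.9920}) = 0.8800

0.880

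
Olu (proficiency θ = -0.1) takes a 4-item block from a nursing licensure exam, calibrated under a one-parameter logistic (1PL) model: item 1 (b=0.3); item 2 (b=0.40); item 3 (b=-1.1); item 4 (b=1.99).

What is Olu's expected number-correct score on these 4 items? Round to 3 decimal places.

P(θ) = 1 / (1 + exp(−(θ − b)))
P_1 = 1/(1+e^{0.4000}) = 0.4013
P_2 = 1/(1+e^{0.5000}) = 0.3775
P_3 = 1/(1+e^{-1.0000}) = 0.7311
P_4 = 1/(1+e^{2.0900}) = 0.1101
E[score] = 0.4013 + 0.3775 + 0.7311 + 0.1101 = 1.6200

1.620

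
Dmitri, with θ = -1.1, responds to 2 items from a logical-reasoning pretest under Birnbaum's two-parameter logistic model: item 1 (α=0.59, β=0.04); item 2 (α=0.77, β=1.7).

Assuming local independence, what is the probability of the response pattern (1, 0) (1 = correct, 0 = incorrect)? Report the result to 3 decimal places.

P(θ) = 1 / (1 + exp(−α(θ − β)))
P_1 = 1/(1+e^{0.6726}) = 0.3379
P_2 = 1/(1+e^{2.1560}) = 0.1038
L = P_1 × (1−P_2) = 0.3379 × 0.8962 = 0.30285

0.303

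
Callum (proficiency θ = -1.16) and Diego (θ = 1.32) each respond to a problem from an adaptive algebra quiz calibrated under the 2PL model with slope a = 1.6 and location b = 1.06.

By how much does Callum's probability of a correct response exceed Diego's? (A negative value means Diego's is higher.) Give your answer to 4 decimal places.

-0.5747

P(θ) = 1 / (1 + exp(−a(θ − b)))
P(Callum) = 0.0279  [exponent -3.5520]
P(Diego) = 0.6025  [exponent 0.4160]
Difference = 0.0279 − 0.6025 = -0.5747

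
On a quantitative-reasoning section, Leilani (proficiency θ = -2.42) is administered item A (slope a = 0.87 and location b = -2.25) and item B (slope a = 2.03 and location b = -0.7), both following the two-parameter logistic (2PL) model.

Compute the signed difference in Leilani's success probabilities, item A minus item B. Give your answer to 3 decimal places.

P(θ) = 1 / (1 + exp(−a(θ − b)))
P_A = 0.4631
P_B = 0.0296
P_A − P_B = 0.4335

0.434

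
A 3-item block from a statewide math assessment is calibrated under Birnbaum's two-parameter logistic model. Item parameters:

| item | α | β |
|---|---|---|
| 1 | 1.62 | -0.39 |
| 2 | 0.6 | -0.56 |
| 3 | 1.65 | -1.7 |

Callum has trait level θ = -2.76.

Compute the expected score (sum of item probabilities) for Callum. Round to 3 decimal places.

P(θ) = 1 / (1 + exp(−α(θ − β)))
P_1 = 1/(1+e^{3.8394}) = 0.0211
P_2 = 1/(1+e^{1.3200}) = 0.2108
P_3 = 1/(1+e^{1.7490}) = 0.1482
E[score] = 0.0211 + 0.2108 + 0.1482 = 0.3800

0.380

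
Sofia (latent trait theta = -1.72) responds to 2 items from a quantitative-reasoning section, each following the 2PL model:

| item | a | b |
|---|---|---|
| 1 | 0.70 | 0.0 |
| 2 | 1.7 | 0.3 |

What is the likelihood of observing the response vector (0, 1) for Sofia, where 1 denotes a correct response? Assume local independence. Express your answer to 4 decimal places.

P(theta) = 1 / (1 + exp(−a(theta − b)))
P_1 = 1/(1+e^{1.2040}) = 0.2308
P_2 = 1/(1+e^{3.4340}) = 0.0312
L = (1−P_1) × P_2 = 0.7692 × 0.0312 = 0.02404

0.0240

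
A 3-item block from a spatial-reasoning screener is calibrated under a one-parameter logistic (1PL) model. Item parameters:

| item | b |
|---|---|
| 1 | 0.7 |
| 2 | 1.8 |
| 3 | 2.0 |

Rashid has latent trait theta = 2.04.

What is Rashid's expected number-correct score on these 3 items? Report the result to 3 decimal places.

P(theta) = 1 / (1 + exp(−(theta − b)))
P_1 = 1/(1+e^{-1.3400}) = 0.7925
P_2 = 1/(1+e^{-0.2400}) = 0.5597
P_3 = 1/(1+e^{-0.0400}) = 0.5100
E[score] = 0.7925 + 0.5597 + 0.5100 = 1.8622

1.862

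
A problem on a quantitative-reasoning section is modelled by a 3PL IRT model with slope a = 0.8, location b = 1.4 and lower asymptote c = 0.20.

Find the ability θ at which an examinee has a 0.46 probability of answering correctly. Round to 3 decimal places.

P(θ) = c + (1 − c) · 1 / (1 + exp(−a(θ − b)))
Remove guessing floor: (0.46 − 0.20)/(1 − 0.20) = 0.3250
logit = ln(0.3250/0.6750) = -0.7309
θ = b + logit/(a) = 1.4 + (-0.7309)/0.8000 = 0.4864

0.486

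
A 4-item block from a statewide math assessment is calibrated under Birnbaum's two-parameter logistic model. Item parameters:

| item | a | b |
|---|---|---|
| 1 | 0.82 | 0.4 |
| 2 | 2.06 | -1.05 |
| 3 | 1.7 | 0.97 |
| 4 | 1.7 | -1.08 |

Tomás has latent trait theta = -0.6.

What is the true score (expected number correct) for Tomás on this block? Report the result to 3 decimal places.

P(theta) = 1 / (1 + exp(−a(theta − b)))
P_1 = 1/(1+e^{0.8200}) = 0.3058
P_2 = 1/(1+e^{-0.9270}) = 0.7165
P_3 = 1/(1+e^{2.6690}) = 0.0648
P_4 = 1/(1+e^{-0.8160}) = 0.6934
E[score] = 0.3058 + 0.7165 + 0.0648 + 0.6934 = 1.7804

1.780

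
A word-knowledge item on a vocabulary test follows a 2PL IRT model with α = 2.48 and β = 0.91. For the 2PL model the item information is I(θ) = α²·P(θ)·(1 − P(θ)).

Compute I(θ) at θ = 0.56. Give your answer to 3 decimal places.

P = 1/(1+e^{0.8680}) = 0.2957
P(1−P) = 0.2957 × 0.7043 = 0.2082
I = α² × P(1−P) = 2.48² × 0.2082 = 1.28082

1.281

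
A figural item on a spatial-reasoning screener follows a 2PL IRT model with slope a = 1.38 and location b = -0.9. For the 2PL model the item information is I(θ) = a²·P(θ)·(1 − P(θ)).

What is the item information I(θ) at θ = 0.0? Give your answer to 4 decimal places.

0.3311

P = 1/(1+e^{-1.2420}) = 0.7759
P(1−P) = 0.7759 × 0.2241 = 0.1739
I = a² × P(1−P) = 1.38² × 0.1739 = 0.33112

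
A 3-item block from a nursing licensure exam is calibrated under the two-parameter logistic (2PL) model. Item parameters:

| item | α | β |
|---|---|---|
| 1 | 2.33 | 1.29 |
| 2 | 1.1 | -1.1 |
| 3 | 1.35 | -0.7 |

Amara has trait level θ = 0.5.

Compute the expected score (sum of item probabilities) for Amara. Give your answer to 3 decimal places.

1.825

P(θ) = 1 / (1 + exp(−α(θ − β)))
P_1 = 1/(1+e^{1.8407}) = 0.1370
P_2 = 1/(1+e^{-1.7600}) = 0.8532
P_3 = 1/(1+e^{-1.6200}) = 0.8348
E[score] = 0.1370 + 0.8532 + 0.8348 = 1.8250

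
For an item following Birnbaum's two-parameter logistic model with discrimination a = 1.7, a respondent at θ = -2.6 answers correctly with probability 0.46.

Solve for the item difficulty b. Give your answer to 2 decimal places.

-2.51

P(θ) = 1 / (1 + exp(−a(θ − b)))
logit(0.46) = ln(0.46/0.54) = -0.1603
b = θ − logit/(a) = -2.6 − (-0.1603)/1.7000 = -2.5057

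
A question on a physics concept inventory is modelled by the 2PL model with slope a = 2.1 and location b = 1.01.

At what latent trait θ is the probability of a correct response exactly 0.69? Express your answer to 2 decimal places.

P(θ) = 1 / (1 + exp(−a(θ − b)))
logit = ln(0.6900/0.3100) = 0.8001
θ = b + logit/(a) = 1.01 + 0.8001/2.1000 = 1.3910

1.39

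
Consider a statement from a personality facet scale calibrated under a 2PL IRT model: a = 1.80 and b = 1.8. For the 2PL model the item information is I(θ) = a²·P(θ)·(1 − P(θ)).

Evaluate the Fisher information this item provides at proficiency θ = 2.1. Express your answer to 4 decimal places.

0.7537

P = 1/(1+e^{-0.5400}) = 0.6318
P(1−P) = 0.6318 × 0.3682 = 0.2326
I = a² × P(1−P) = 1.80² × 0.2326 = 0.75371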